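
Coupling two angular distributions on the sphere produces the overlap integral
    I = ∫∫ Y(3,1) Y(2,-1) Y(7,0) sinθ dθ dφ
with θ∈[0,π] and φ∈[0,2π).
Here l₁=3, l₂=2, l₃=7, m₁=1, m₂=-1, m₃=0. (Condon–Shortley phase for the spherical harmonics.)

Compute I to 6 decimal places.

triangle: need 1≤l₃≤5, have 7; I=0

0.000000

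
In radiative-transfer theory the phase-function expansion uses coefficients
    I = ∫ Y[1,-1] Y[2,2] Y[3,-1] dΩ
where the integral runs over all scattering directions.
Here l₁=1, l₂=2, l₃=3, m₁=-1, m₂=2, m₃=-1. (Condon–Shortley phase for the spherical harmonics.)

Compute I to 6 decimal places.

Rules hold: Σm=0, L=6 even, 1≤3≤3.
N = 3·5·7 = 105
Δ = 0!·2!·4!/7! = 1/105
Racah Σ t=0..0: t=0:+1/4 = 1/4
⇒ 3j(1 2 3; 0 0 0)² = 3/35, sgn -1
Racah Σ t=0..0: t=0:+1/48 = 1/48
⇒ 3j(1 2 3; -1 2 -1)² = 1/105, sgn +1
4πI² = N·(3j₀)²·(3jₘ)² = 3/35
I = -1·√(0.0857143/4π) = -0.08258890

-0.082589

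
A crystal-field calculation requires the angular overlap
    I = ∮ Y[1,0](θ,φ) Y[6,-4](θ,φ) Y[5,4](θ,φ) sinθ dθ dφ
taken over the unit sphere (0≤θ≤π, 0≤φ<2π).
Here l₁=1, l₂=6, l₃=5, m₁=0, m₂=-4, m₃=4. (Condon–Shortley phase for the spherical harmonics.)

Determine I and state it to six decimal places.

0.182727

Checks pass: Σm=0; 12 even; l₃=5∈[5,7].
(2·1+1)(2·6+1)(2·5+1) = 429
Δ: 2! 0! 10! / 13! → 1/858
sum: t=1:−1/14400 = -1/14400
3j²(1 6 5; 0 0 0) = Δ·Π!·Σ² = 6/143  (sign +1)
sum: t=1:−1/362880 = -1/362880
3j²(1 6 5; 0 -4 4) = Δ·Π!·Σ² = 10/429  (sign +1)
combine: 4πI² = 429·6/143·10/429 = 60/143
take √, sign +1: I = 0.18272698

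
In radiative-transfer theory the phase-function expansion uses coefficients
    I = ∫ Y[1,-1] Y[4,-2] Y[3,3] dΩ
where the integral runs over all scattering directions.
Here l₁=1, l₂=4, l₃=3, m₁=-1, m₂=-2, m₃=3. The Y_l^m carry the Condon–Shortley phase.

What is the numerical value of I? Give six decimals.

Checks pass: Σm=0; 8 even; l₃=3∈[3,5].
(2·1+1)(2·4+1)(2·3+1) = 189
Δ: 2! 0! 6! / 9! → 1/252
sum: t=1:−1/36 = -1/36
3j²(1 4 3; 0 0 0) = Δ·Π!·Σ² = 4/63  (sign +1)
sum: t=2:+1/1440 = 1/1440
3j²(1 4 3; -1 -2 3) = Δ·Π!·Σ² = 1/252  (sign +1)
combine: 4πI² = 189·4/63·1/252 = 1/21
take √, sign +1: I = 0.06155813

0.061558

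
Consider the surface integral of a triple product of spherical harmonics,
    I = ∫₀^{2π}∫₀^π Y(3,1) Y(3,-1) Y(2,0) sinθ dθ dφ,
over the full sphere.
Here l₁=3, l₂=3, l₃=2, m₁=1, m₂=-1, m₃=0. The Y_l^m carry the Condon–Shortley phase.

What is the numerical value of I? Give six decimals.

Checks pass: Σm=0; 8 even; l₃=2∈[0,6].
(2·3+1)(2·3+1)(2·2+1) = 245
Δ: 4! 2! 2! / 9! → 1/3780
sum: t=1:−1/24 t=2:+1/4 t=3:−1/24 = 1/6
3j²(3 3 2; 0 0 0) = Δ·Π!·Σ² = 4/105  (sign +1)
sum: t=0:+1/96 t=1:−1/6 t=2:+1/16 = -3/32
3j²(3 3 2; 1 -1 0) = Δ·Π!·Σ² = 3/140  (sign -1)
combine: 4πI² = 245·4/105·3/140 = 1/5
take √, sign -1: I = -0.12615663

-0.126157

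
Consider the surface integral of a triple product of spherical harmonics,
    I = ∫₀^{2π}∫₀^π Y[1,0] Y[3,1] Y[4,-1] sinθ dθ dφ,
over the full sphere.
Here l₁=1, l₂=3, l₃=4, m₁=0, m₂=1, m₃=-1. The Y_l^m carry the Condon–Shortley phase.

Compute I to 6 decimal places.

-0.238414

Rules hold: Σm=0, L=8 even, 2≤4≤4.
N = 3·7·9 = 189
Δ = 0!·2!·6!/9! = 1/252
Racah Σ t=0..0: t=0:+1/36 = 1/36
⇒ 3j(1 3 4; 0 0 0)² = 4/63, sgn +1
Racah Σ t=0..0: t=0:+1/48 = 1/48
⇒ 3j(1 3 4; 0 1 -1)² = 5/84, sgn -1
4πI² = N·(3j₀)²·(3jₘ)² = 5/7
I = -1·√(0.714286/4π) = -0.23841361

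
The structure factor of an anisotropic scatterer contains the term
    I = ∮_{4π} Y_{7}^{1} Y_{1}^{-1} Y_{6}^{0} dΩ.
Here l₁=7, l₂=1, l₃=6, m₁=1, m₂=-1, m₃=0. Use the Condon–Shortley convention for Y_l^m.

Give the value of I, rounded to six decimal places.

-0.185147

Checks pass: Σm=0; 14 even; l₃=6∈[6,8].
(2·7+1)(2·1+1)(2·6+1) = 585
Δ: 2! 12! 0! / 15! → 1/1365
sum: t=1:−1/518400 = -1/518400
3j²(7 1 6; 0 0 0) = Δ·Π!·Σ² = 7/195  (sign -1)
sum: t=0:+1/1036800 = 1/1036800
3j²(7 1 6; 1 -1 0) = Δ·Π!·Σ² = 4/195  (sign +1)
combine: 4πI² = 585·7/195·4/195 = 28/65
take √, sign -1: I = -0.18514731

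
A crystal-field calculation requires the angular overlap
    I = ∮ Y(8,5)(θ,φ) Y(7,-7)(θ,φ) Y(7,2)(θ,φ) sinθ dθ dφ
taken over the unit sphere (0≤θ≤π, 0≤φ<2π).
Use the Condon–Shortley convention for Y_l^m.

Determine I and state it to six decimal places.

0.164391

m-sum 0 ✓  L=22 even ✓  1≤7≤15 ✓
Π(2lᵢ+1) = 17×15×15 = 3825
triangle coeff Δ(8,7,7) = 1/22086194130
Σ_t [1,7]: t=1:−1/18289152000 t=2:+1/248832000 t=3:−1/24883200 t=4:+1/11943936 t=5:−1/24883200 t=6:+1/248832000 t=7:−1/18289152000 = 11/975421440
(3j)²=1750/289731 [(8 7 7; 0 0 0)], sign=-1
Σ_t [0,0]: t=0:+1/20901888000 = 1/20901888000
(3j)²=546/37145 [(8 7 7; 5 -7 2)], sign=-1
⇒ 4πI² = 1102500/3246473
I = (+1)√(1102500/3246473/(4π)) = 0.16439116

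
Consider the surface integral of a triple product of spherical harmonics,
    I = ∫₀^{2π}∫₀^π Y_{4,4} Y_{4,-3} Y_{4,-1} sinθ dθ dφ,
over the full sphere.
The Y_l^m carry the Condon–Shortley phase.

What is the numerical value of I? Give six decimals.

Rules hold: Σm=0, L=12 even, 0≤4≤8.
N = 9·9·9 = 729
Δ = 4!·4!·4!/13! = 1/450450
Racah Σ t=0..4: t=0:+1/13824 t=1:−1/216 t=2:+1/64 t=3:−1/216 t=4:+1/13824 = 5/768
⇒ 3j(4 4 4; 0 0 0)² = 18/1001, sgn +1
Racah Σ t=0..0: t=0:+1/3456 = 1/3456
⇒ 3j(4 4 4; 4 -3 -1)² = 35/1287, sgn -1
4πI² = N·(3j₀)²·(3jₘ)² = 7290/20449
I = -1·√(0.356497/4π) = -0.16843130

-0.168431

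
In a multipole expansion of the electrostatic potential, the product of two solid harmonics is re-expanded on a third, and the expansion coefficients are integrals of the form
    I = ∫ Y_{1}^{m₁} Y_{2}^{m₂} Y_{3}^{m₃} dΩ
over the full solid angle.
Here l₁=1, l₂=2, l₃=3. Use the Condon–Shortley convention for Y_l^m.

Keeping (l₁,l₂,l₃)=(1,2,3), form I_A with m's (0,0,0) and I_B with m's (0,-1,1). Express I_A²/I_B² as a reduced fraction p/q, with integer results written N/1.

Shared (l₁,l₂,l₃)=(1,2,3): N and (l;000)² cancel in I_A²/I_B².
A: Δ = 0!·2!·4!/7! = 1/105; Racah Σ t=0..0: t=0:+1/4 = 1/4; ⇒ 3j(1 2 3; 0 0 0)² = 3/35, sgn -1
B: Δ = 0!·2!·4!/7! = 1/105; Racah Σ t=0..0: t=0:+1/6 = 1/6; ⇒ 3j(1 2 3; 0 -1 1)² = 8/105, sgn +1
I_A²/I_B² = (3/35)/(8/105) = 9/8

9/8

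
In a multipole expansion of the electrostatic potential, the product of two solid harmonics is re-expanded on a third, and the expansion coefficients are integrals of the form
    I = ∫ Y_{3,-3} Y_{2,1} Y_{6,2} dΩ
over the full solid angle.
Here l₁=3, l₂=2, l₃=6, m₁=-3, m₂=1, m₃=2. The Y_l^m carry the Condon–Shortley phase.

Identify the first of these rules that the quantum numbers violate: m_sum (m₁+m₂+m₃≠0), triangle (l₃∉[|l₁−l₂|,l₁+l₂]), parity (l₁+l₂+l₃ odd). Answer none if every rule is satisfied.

azimuthal sum: -3 + 1 + 2 = 0  ✓
1 ≤ 6 ≤ 5 (triangle on l)  ✗
L = 3 + 2 + 6 = 11 (odd)

triangle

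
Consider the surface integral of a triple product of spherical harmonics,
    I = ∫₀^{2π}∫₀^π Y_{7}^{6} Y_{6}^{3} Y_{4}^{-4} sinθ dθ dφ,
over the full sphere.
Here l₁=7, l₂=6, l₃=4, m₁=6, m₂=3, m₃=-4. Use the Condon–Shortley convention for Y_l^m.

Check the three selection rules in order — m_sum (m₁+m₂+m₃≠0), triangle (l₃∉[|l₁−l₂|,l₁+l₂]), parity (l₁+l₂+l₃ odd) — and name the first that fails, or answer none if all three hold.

m₁+m₂+m₃ = 6 + 3 − 4 = 5  ✗
triangle: |7−6|=1 ≤ l₃=4 ≤ 7+6=13
parity: l₁+l₂+l₃ = 17 is odd

m_sum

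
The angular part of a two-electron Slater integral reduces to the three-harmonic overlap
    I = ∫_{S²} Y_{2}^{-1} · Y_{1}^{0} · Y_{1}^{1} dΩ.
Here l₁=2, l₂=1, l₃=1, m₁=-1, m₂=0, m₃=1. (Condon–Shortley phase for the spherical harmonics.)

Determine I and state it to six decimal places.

m-sum 0 ✓  L=4 even ✓  1≤1≤3 ✓
Π(2lᵢ+1) = 5×3×3 = 45
triangle coeff Δ(2,1,1) = 1/30
Σ_t [1,1]: t=1:−1/1 = -1/1
(3j)²=2/15 [(2 1 1; 0 0 0)], sign=+1
Σ_t [1,1]: t=1:−1/2 = -1/2
(3j)²=1/10 [(2 1 1; -1 0 1)], sign=-1
⇒ 4πI² = 3/5
I = (-1)√(3/5/(4π)) = -0.21850969

-0.218510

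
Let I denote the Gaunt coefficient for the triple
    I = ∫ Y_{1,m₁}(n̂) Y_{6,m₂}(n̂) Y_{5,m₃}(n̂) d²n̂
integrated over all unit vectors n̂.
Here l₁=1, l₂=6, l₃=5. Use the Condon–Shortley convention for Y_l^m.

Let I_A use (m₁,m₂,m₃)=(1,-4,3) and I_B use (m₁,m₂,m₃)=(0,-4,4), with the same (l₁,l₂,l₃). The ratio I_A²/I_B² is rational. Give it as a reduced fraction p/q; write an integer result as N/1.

9/4

Shared (l₁,l₂,l₃)=(1,6,5): N and (l;000)² cancel in I_A²/I_B².
A: Δ = 2!·0!·10!/13! = 1/858; Racah Σ t=0..0: t=0:+1/161280 = 1/161280; ⇒ 3j(1 6 5; 1 -4 3)² = 15/286, sgn +1
B: Δ = 2!·0!·10!/13! = 1/858; Racah Σ t=1..1: t=1:−1/362880 = -1/362880; ⇒ 3j(1 6 5; 0 -4 4)² = 10/429, sgn +1
I_A²/I_B² = (15/286)/(10/429) = 9/4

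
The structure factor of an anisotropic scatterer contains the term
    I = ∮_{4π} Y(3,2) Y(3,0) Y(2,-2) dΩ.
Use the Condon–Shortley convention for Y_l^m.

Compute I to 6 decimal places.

Rules hold: Σm=0, L=8 even, 0≤2≤6.
N = 7·7·5 = 245
Δ = 4!·2!·2!/9! = 1/3780
Racah Σ t=1..3: t=1:−1/24 t=2:+1/4 t=3:−1/24 = 1/6
⇒ 3j(3 3 2; 0 0 0)² = 4/105, sgn +1
Racah Σ t=1..1: t=1:−1/24 = -1/24
⇒ 3j(3 3 2; 2 0 -2)² = 1/21, sgn -1
4πI² = N·(3j₀)²·(3jₘ)² = 4/9
I = -1·√(0.444444/4π) = -0.18806319

-0.188063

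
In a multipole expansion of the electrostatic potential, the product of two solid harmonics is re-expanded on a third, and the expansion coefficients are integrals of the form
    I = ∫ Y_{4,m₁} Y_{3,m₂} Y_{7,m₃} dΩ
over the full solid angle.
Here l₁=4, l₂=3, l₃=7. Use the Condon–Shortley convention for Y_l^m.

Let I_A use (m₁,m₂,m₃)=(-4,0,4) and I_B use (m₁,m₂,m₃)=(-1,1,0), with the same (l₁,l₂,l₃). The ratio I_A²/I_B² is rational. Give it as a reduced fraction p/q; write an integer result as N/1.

11/49

Same 4,3,7: normalisation and zero-m 3j drop out of the ratio.
A: Δ: 0! 8! 6! / 15! → 1/45045; sum: t=0:+1/1451520 = 1/1451520; 3j²(4 3 7; -4 0 4) = Δ·Π!·Σ² = 1/273  (sign -1)
B: Δ: 0! 8! 6! / 15! → 1/45045; sum: t=0:+1/34560 = 1/34560; 3j²(4 3 7; -1 1 0) = Δ·Π!·Σ² = 7/429  (sign -1)
I_A²/I_B² = (1/273)/(7/429) = 11/49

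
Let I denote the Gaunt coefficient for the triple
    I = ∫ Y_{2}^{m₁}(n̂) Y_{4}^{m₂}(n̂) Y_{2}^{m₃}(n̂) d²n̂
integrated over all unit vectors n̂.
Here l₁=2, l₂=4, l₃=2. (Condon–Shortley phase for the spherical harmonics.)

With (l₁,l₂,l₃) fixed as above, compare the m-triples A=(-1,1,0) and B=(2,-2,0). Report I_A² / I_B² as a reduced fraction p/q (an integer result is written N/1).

2/1

l's match ⇒ only the (l;m) 3-j factors differ between A and B.
A: triangle coeff Δ(2,4,2) = 1/630; Σ_t [3,3]: t=3:−1/24 = -1/24; (3j)²=1/21 [(2 4 2; -1 1 0)], sign=-1
B: triangle coeff Δ(2,4,2) = 1/630; Σ_t [0,0]: t=0:+1/96 = 1/96; (3j)²=1/42 [(2 4 2; 2 -2 0)], sign=+1
I_A²/I_B² = (1/21)/(1/42) = 2/1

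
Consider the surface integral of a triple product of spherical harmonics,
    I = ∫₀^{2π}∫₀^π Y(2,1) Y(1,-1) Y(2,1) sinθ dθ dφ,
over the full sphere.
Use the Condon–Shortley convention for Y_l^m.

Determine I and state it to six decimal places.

Σmᵢ = 1 ≠ 0, so the φ-integral vanishes; I = 0

0.000000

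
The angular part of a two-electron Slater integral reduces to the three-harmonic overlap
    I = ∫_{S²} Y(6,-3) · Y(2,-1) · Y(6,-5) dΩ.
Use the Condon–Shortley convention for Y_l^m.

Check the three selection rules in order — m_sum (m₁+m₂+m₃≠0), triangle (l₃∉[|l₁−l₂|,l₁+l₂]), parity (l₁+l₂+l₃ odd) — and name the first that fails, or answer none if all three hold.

m_sum

azimuthal sum: -3 − 1 − 5 = -9  ✗
4 ≤ 6 ≤ 8 (triangle on l)
L = 6 + 2 + 6 = 14 (even)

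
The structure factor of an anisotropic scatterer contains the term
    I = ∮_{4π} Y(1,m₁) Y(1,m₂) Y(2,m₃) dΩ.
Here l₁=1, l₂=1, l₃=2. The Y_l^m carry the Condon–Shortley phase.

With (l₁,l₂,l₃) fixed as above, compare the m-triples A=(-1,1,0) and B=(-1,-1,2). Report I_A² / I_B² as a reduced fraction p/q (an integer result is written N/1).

Shared (l₁,l₂,l₃)=(1,1,2): N and (l;000)² cancel in I_A²/I_B².
A: Δ = 0!·2!·2!/5! = 1/30; Racah Σ t=0..0: t=0:+1/4 = 1/4; ⇒ 3j(1 1 2; -1 1 0)² = 1/30, sgn +1
B: Δ = 0!·2!·2!/5! = 1/30; Racah Σ t=0..0: t=0:+1/4 = 1/4; ⇒ 3j(1 1 2; -1 -1 2)² = 1/5, sgn +1
I_A²/I_B² = (1/30)/(1/5) = 1/6

1/6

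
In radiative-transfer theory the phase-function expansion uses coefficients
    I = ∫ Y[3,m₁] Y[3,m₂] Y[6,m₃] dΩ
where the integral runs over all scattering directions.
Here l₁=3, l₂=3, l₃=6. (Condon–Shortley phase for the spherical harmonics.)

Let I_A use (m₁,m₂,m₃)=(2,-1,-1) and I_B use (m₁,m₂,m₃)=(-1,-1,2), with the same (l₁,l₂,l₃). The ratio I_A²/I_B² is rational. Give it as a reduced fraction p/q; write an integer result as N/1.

1/4

Shared (l₁,l₂,l₃)=(3,3,6): N and (l;000)² cancel in I_A²/I_B².
A: Δ = 0!·6!·6!/13! = 1/12012; Racah Σ t=0..0: t=0:+1/5760 = 1/5760; ⇒ 3j(3 3 6; 2 -1 -1)² = 5/572, sgn -1
B: Δ = 0!·6!·6!/13! = 1/12012; Racah Σ t=0..0: t=0:+1/2304 = 1/2304; ⇒ 3j(3 3 6; -1 -1 2)² = 5/143, sgn +1
I_A²/I_B² = (5/572)/(5/143) = 1/4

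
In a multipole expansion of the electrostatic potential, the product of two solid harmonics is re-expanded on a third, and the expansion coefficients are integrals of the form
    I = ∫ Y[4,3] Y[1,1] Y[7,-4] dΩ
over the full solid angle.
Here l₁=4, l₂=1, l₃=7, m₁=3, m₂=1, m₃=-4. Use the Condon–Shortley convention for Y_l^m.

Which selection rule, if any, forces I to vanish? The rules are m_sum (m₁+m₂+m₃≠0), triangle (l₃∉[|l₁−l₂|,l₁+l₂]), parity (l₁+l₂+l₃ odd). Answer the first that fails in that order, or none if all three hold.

triangle

Σmᵢ = 0  ✓
l₃∈[|l₁−l₂|,l₁+l₂]=[3,5], have l₃=7  ✗
Σlᵢ = 12 ⇒ even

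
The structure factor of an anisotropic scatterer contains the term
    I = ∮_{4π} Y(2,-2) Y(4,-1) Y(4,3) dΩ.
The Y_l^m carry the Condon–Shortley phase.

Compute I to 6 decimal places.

0.159270

m-sum 0 ✓  L=10 even ✓  2≤4≤6 ✓
Π(2lᵢ+1) = 5×9×9 = 405
triangle coeff Δ(2,4,4) = 1/13860
Σ_t [0,2]: t=0:+1/192 t=1:−1/36 t=2:+1/192 = -5/288
(3j)²=20/693 [(2 4 4; 0 0 0)], sign=-1
Σ_t [2,2]: t=2:+1/480 = 1/480
(3j)²=3/110 [(2 4 4; -2 -1 3)], sign=-1
⇒ 4πI² = 270/847
I = (+1)√(270/847/(4π)) = 0.15927046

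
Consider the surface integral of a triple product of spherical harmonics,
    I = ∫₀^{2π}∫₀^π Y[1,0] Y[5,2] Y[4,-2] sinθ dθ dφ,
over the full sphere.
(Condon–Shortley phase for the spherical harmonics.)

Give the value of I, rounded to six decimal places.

m-sum 0 ✓  L=10 even ✓  4≤4≤6 ✓
Π(2lᵢ+1) = 3×11×9 = 297
triangle coeff Δ(1,5,4) = 1/495
Σ_t [1,1]: t=1:−1/576 = -1/576
(3j)²=5/99 [(1 5 4; 0 0 0)], sign=-1
Σ_t [1,1]: t=1:−1/1440 = -1/1440
(3j)²=7/165 [(1 5 4; 0 2 -2)], sign=-1
⇒ 4πI² = 7/11
I = (+1)√(7/11/(4π)) = 0.22503380

0.225034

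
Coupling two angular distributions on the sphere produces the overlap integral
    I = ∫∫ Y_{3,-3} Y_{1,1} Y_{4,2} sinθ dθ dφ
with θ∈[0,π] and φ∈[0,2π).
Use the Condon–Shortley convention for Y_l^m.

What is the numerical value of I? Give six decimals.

0.061558

m-sum 0 ✓  L=8 even ✓  2≤4≤4 ✓
Π(2lᵢ+1) = 7×3×9 = 189
triangle coeff Δ(3,1,4) = 1/252
Σ_t [0,0]: t=0:+1/36 = 1/36
(3j)²=4/63 [(3 1 4; 0 0 0)], sign=+1
Σ_t [0,0]: t=0:+1/1440 = 1/1440
(3j)²=1/252 [(3 1 4; -3 1 2)], sign=+1
⇒ 4πI² = 1/21
I = (+1)√(1/21/(4π)) = 0.06155813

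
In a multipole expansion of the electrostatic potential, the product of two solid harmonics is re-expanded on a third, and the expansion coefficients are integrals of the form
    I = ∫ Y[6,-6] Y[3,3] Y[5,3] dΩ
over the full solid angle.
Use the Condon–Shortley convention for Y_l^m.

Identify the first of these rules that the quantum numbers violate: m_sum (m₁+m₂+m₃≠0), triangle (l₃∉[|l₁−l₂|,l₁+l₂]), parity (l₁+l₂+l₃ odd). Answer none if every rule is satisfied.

none

m₁+m₂+m₃ = -6 + 3 + 3 = 0  ✓
triangle: |6−3|=3 ≤ l₃=5 ≤ 6+3=9  ✓
parity: l₁+l₂+l₃ = 14 is even  ✓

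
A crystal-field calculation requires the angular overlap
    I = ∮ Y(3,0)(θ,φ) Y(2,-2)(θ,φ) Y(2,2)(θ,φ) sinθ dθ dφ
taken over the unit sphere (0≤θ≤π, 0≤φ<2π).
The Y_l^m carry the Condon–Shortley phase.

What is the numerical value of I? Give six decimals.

Σlᵢ=7 odd — θ-integrand is odd under cosθ→−cosθ; I=0

0.000000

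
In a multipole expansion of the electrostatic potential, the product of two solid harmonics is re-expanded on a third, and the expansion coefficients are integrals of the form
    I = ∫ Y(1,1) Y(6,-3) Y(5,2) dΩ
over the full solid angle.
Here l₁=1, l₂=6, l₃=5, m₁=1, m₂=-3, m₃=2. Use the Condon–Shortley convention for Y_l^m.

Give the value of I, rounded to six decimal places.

-0.245154

m-sum 0 ✓  L=12 even ✓  5≤5≤7 ✓
Π(2lᵢ+1) = 3×13×11 = 429
triangle coeff Δ(1,6,5) = 1/858
Σ_t [1,1]: t=1:−1/14400 = -1/14400
(3j)²=6/143 [(1 6 5; 0 0 0)], sign=+1
Σ_t [0,0]: t=0:+1/60480 = 1/60480
(3j)²=6/143 [(1 6 5; 1 -3 2)], sign=-1
⇒ 4πI² = 108/143
I = (-1)√(108/143/(4π)) = -0.24515397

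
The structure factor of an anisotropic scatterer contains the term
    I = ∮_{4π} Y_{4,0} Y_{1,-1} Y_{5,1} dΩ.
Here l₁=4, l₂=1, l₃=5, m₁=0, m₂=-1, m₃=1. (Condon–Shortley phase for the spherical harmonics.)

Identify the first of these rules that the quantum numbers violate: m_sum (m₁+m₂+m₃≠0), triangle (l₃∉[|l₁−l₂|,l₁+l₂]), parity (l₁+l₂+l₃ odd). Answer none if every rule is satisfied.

none

azimuthal sum: 0 − 1 + 1 = 0  ✓
3 ≤ 5 ≤ 5 (triangle on l)  ✓
L = 4 + 1 + 5 = 10 (even)  ✓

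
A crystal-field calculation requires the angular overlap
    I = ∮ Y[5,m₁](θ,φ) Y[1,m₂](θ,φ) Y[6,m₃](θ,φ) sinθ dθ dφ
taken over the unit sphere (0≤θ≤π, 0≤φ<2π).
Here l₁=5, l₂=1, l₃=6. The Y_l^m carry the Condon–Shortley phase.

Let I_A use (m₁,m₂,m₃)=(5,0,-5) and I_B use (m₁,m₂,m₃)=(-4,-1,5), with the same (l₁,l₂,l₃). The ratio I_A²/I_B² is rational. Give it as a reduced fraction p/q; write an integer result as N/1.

1/5

l's match ⇒ only the (l;m) 3-j factors differ between A and B.
A: triangle coeff Δ(5,1,6) = 1/858; Σ_t [0,0]: t=0:+1/3628800 = 1/3628800; (3j)²=1/78 [(5 1 6; 5 0 -5)], sign=-1
B: triangle coeff Δ(5,1,6) = 1/858; Σ_t [0,0]: t=0:+1/725760 = 1/725760; (3j)²=5/78 [(5 1 6; -4 -1 5)], sign=-1
I_A²/I_B² = (1/78)/(5/78) = 1/5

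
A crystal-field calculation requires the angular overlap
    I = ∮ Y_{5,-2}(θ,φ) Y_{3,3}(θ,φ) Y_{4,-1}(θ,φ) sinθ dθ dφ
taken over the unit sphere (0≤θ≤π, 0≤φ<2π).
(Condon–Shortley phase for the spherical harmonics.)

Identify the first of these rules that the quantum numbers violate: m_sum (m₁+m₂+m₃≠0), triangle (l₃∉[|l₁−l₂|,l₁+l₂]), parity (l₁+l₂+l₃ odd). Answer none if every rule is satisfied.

Σmᵢ = 0  ✓
l₃∈[|l₁−l₂|,l₁+l₂]=[2,8], have l₃=4  ✓
Σlᵢ = 12 ⇒ even  ✓

none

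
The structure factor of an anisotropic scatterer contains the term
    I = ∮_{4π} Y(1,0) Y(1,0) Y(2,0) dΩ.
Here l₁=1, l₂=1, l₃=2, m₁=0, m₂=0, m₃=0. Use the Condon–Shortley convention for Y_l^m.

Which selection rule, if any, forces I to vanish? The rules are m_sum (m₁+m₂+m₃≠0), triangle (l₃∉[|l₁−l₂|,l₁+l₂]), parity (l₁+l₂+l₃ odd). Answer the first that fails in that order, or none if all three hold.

none

Σmᵢ = 0  ✓
l₃∈[|l₁−l₂|,l₁+l₂]=[0,2], have l₃=2  ✓
Σlᵢ = 4 ⇒ even  ✓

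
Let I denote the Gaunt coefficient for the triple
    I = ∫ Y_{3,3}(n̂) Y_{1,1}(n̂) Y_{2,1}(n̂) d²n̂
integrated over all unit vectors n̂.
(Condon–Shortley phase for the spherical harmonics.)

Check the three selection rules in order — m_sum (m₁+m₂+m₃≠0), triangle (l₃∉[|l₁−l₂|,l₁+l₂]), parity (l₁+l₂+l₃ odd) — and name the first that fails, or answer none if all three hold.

Σmᵢ = 5  ✗
l₃∈[|l₁−l₂|,l₁+l₂]=[2,4], have l₃=2
Σlᵢ = 6 ⇒ even

m_sum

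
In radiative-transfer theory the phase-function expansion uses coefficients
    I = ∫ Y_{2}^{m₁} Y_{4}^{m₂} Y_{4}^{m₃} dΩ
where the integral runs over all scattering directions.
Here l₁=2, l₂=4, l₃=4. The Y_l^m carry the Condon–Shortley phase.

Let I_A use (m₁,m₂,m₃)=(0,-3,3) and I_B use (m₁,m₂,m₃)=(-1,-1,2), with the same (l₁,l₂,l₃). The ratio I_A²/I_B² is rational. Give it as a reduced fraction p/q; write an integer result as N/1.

49/243

l's match ⇒ only the (l;m) 3-j factors differ between A and B.
A: triangle coeff Δ(2,4,4) = 1/13860; Σ_t [0,1]: t=0:+1/480 t=1:−1/720 = 1/1440; (3j)²=7/1980 [(2 4 4; 0 -3 3)], sign=-1
B: triangle coeff Δ(2,4,4) = 1/13860; Σ_t [1,2]: t=1:−1/96 t=2:+1/240 = -1/160; (3j)²=27/1540 [(2 4 4; -1 -1 2)], sign=-1
I_A²/I_B² = (7/1980)/(27/1540) = 49/243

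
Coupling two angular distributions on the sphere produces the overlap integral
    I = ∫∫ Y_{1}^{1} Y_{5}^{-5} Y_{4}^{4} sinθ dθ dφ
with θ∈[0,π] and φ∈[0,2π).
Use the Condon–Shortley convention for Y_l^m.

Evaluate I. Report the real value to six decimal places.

-0.329416

Rules hold: Σm=0, L=10 even, 4≤4≤6.
N = 3·11·9 = 297
Δ = 2!·0!·8!/11! = 1/495
Racah Σ t=1..1: t=1:−1/576 = -1/576
⇒ 3j(1 5 4; 0 0 0)² = 5/99, sgn -1
Racah Σ t=0..0: t=0:+1/80640 = 1/80640
⇒ 3j(1 5 4; 1 -5 4)² = 1/11, sgn +1
4πI² = N·(3j₀)²·(3jₘ)² = 15/11
I = -1·√(1.36364/4π) = -0.32941575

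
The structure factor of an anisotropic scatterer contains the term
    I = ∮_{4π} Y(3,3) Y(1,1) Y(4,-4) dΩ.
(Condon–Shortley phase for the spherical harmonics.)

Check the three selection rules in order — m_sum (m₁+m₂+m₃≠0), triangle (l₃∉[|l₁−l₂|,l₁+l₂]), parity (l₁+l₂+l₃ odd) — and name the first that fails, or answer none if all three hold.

none

m₁+m₂+m₃ = 3 + 1 − 4 = 0  ✓
triangle: |3−1|=2 ≤ l₃=4 ≤ 3+1=4  ✓
parity: l₁+l₂+l₃ = 8 is even  ✓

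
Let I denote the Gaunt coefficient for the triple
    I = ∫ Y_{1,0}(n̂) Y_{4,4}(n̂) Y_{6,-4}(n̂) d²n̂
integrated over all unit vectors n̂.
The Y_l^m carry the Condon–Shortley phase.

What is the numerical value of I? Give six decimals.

l₃=6 ∉ [3,5] — triangle fails ⇒ I = 0

0.000000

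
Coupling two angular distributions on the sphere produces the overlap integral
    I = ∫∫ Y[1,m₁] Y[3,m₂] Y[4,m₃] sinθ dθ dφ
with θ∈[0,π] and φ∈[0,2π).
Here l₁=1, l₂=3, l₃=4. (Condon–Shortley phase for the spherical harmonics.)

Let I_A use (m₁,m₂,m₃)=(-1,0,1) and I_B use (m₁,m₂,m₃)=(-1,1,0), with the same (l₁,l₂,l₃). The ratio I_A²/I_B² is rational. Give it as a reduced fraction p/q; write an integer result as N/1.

l's match ⇒ only the (l;m) 3-j factors differ between A and B.
A: triangle coeff Δ(1,3,4) = 1/252; Σ_t [0,0]: t=0:+1/72 = 1/72; (3j)²=5/126 [(1 3 4; -1 0 1)], sign=-1
B: triangle coeff Δ(1,3,4) = 1/252; Σ_t [0,0]: t=0:+1/96 = 1/96; (3j)²=1/42 [(1 3 4; -1 1 0)], sign=+1
I_A²/I_B² = (5/126)/(1/42) = 5/3

5/3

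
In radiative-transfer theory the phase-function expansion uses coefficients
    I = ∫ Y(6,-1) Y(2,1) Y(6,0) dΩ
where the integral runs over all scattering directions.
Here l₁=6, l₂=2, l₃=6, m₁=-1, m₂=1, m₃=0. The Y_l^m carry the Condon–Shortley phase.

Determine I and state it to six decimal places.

m-sum 0 ✓  L=14 even ✓  4≤6≤8 ✓
Π(2lᵢ+1) = 13×5×13 = 845
triangle coeff Δ(6,2,6) = 1/90090
Σ_t [0,2]: t=0:+1/69120 t=1:−1/14400 t=2:+1/69120 = -7/172800
(3j)²=14/715 [(6 2 6; 0 0 0)], sign=-1
Σ_t [1,2]: t=1:−1/34560 t=2:+1/28800 = 1/172800
(3j)²=1/1430 [(6 2 6; -1 1 0)], sign=+1
⇒ 4πI² = 7/605
I = (-1)√(7/605/(4π)) = -0.03034355

-0.030344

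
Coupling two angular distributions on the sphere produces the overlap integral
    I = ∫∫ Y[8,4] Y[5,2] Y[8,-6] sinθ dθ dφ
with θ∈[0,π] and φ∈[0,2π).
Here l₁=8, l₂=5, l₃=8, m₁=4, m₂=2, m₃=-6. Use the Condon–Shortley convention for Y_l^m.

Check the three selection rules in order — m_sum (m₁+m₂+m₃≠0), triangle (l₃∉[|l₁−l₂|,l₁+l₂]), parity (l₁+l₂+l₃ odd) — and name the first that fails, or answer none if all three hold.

parity

Σmᵢ = 0  ✓
l₃∈[|l₁−l₂|,l₁+l₂]=[3,13], have l₃=8  ✓
Σlᵢ = 21 ⇒ odd  ✗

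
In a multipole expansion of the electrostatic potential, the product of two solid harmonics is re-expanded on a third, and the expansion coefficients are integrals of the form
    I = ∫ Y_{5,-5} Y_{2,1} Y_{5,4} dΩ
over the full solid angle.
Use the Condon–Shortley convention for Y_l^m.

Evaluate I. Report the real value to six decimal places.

Rules hold: Σm=0, L=12 even, 3≤5≤7.
N = 11·5·11 = 605
Δ = 2!·8!·2!/13! = 1/38610
Racah Σ t=0..2: t=0:+1/2880 t=1:−1/576 t=2:+1/2880 = -1/960
⇒ 3j(5 2 5; 0 0 0)² = 10/429, sgn +1
Racah Σ t=2..2: t=2:+1/80640 = 1/80640
⇒ 3j(5 2 5; -5 1 4)² = 9/286, sgn -1
4πI² = N·(3j₀)²·(3jₘ)² = 75/169
I = -1·√(0.443787/4π) = -0.18792404

-0.187924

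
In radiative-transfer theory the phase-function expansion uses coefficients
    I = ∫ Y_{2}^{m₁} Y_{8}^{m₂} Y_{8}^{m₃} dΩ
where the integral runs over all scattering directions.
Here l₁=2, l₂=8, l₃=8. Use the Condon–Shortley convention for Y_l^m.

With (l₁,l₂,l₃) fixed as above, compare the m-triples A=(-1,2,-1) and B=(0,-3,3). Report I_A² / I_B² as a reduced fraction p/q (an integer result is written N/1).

Shared (l₁,l₂,l₃)=(2,8,8): N and (l;000)² cancel in I_A²/I_B².
A: Δ = 2!·2!·14!/19! = 1/348840; Racah Σ t=1..2: t=1:−1/87091200 t=2:+1/58060800 = 1/174182400; ⇒ 3j(2 8 8; -1 2 -1)² = 7/2584, sgn -1
B: Δ = 2!·2!·14!/19! = 1/348840; Racah Σ t=0..2: t=0:+1/174182400 t=1:−1/87091200 t=2:+1/958003200 = -1/212889600; ⇒ 3j(2 8 8; 0 -3 3)² = 15/2584, sgn +1
I_A²/I_B² = (7/2584)/(15/2584) = 7/15

7/15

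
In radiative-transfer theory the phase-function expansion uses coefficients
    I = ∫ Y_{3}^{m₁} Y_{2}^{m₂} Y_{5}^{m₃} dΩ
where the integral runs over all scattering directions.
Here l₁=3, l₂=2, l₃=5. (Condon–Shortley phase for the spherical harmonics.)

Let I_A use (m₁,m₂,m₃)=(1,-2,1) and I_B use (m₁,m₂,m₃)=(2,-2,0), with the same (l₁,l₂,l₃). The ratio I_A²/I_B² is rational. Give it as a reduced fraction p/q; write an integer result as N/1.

Shared (l₁,l₂,l₃)=(3,2,5): N and (l;000)² cancel in I_A²/I_B².
A: Δ = 0!·6!·4!/11! = 1/2310; Racah Σ t=0..0: t=0:+1/1152 = 1/1152; ⇒ 3j(3 2 5; 1 -2 1)² = 1/154, sgn +1
B: Δ = 0!·6!·4!/11! = 1/2310; Racah Σ t=0..0: t=0:+1/2880 = 1/2880; ⇒ 3j(3 2 5; 2 -2 0)² = 1/462, sgn -1
I_A²/I_B² = (1/154)/(1/462) = 3/1

3/1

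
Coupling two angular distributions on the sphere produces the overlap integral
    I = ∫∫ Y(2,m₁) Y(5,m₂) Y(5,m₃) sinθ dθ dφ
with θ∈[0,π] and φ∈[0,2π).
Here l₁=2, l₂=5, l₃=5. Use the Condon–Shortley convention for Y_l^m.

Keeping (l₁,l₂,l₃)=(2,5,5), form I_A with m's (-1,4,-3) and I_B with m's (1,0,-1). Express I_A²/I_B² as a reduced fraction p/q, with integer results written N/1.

147/5

l's match ⇒ only the (l;m) 3-j factors differ between A and B.
A: triangle coeff Δ(2,5,5) = 1/38610; Σ_t [1,2]: t=1:−1/80640 t=2:+1/10080 = 1/11520; (3j)²=49/1430 [(2 5 5; -1 4 -3)], sign=+1
B: triangle coeff Δ(2,5,5) = 1/38610; Σ_t [0,1]: t=0:+1/1440 t=1:−1/1152 = -1/5760; (3j)²=1/858 [(2 5 5; 1 0 -1)], sign=-1
I_A²/I_B² = (49/1430)/(1/858) = 147/5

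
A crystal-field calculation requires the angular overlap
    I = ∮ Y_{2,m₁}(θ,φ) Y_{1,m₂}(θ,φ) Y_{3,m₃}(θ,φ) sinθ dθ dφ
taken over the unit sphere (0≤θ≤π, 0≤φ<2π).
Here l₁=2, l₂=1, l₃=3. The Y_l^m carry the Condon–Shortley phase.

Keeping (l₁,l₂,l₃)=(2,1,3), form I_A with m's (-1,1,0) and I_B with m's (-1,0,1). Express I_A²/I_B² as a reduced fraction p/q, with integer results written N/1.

l's match ⇒ only the (l;m) 3-j factors differ between A and B.
A: triangle coeff Δ(2,1,3) = 1/105; Σ_t [0,0]: t=0:+1/12 = 1/12; (3j)²=1/35 [(2 1 3; -1 1 0)], sign=-1
B: triangle coeff Δ(2,1,3) = 1/105; Σ_t [0,0]: t=0:+1/6 = 1/6; (3j)²=8/105 [(2 1 3; -1 0 1)], sign=+1
I_A²/I_B² = (1/35)/(8/105) = 3/8

3/8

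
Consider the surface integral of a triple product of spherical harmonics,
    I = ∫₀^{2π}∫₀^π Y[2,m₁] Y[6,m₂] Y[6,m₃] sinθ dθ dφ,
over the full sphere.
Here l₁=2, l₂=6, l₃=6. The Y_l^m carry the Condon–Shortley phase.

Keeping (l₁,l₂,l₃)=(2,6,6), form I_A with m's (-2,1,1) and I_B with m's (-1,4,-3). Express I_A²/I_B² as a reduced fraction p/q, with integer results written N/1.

6/5

Shared (l₁,l₂,l₃)=(2,6,6): N and (l;000)² cancel in I_A²/I_B².
A: Δ = 2!·2!·10!/15! = 1/90090; Racah Σ t=2..2: t=2:+1/57600 = 1/57600; ⇒ 3j(2 6 6; -2 1 1)² = 21/715, sgn -1
B: Δ = 2!·2!·10!/15! = 1/90090; Racah Σ t=1..2: t=1:−1/725760 t=2:+1/161280 = 1/207360; ⇒ 3j(2 6 6; -1 4 -3)² = 7/286, sgn -1
I_A²/I_B² = (21/715)/(7/286) = 6/5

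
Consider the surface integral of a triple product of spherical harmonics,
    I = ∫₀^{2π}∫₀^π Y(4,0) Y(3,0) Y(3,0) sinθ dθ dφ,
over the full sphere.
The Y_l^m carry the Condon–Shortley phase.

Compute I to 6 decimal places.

Rules hold: Σm=0, L=10 even, 1≤3≤7.
N = 9·7·7 = 441
Δ = 4!·4!·2!/11! = 1/34650
Racah Σ t=1..3: t=1:−1/72 t=2:+1/16 t=3:−1/72 = 5/144
⇒ 3j(4 3 3; 0 0 0)² = 2/77, sgn -1
(m-triple is (0,0,0) — same symbol as above.)
4πI² = N·(3j₀)²·(3jₘ)² = 36/121
I = +1·√(0.297521/4π) = 0.15386989

0.153870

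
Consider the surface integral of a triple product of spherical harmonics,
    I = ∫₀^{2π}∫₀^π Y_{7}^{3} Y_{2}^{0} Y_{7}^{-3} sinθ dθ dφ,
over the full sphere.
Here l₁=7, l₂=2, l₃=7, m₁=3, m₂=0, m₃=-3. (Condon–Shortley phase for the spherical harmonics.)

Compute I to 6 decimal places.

Checks pass: Σm=0; 16 even; l₃=7∈[5,9].
(2·7+1)(2·2+1)(2·7+1) = 1125
Δ: 2! 12! 2! / 17! → 1/185640
sum: t=0:+1/2419200 t=1:−1/518400 t=2:+1/2419200 = -1/907200
3j²(7 2 7; 0 0 0) = Δ·Π!·Σ² = 56/3315  (sign +1)
sum: t=0:+1/3870720 t=1:−1/2177280 t=2:+1/29030400 = -29/174182400
3j²(7 2 7; 3 0 -3) = Δ·Π!·Σ² = 841/185640  (sign -1)
combine: 4πI² = 1125·56/3315·841/185640 = 4205/48841
take √, sign -1: I = -0.08277245

-0.082772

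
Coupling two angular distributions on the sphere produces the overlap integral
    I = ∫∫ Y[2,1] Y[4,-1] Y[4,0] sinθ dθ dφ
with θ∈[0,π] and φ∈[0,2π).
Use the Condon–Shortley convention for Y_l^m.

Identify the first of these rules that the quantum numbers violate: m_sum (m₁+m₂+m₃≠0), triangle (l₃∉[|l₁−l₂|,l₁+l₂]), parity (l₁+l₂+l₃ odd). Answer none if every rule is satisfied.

azimuthal sum: 1 − 1 + 0 = 0  ✓
2 ≤ 4 ≤ 6 (triangle on l)  ✓
L = 2 + 4 + 4 = 10 (even)  ✓

none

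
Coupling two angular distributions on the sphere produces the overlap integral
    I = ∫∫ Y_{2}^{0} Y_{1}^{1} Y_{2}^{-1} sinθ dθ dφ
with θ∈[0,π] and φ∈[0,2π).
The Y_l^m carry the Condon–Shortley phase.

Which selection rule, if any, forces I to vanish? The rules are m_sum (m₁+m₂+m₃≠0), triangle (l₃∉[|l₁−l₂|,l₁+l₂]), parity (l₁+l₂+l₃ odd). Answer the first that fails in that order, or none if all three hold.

azimuthal sum: 0 + 1 − 1 = 0  ✓
1 ≤ 2 ≤ 3 (triangle on l)  ✓
L = 2 + 1 + 2 = 5 (odd)  ✗

parity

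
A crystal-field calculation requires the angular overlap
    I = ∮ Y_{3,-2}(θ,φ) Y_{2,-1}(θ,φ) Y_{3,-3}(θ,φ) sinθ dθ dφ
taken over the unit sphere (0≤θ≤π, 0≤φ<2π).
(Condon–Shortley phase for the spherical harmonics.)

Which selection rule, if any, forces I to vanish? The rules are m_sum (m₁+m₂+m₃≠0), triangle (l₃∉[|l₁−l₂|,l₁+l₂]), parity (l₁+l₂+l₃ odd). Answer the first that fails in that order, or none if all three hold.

m_sum

m₁+m₂+m₃ = -2 − 1 − 3 = -6  ✗
triangle: |3−2|=1 ≤ l₃=3 ≤ 3+2=5
parity: l₁+l₂+l₃ = 8 is even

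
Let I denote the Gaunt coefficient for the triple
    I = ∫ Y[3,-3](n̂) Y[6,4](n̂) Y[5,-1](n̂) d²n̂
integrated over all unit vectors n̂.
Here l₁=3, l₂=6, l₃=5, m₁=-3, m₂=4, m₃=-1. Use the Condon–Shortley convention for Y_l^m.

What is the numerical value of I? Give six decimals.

-0.190675

Checks pass: Σm=0; 14 even; l₃=5∈[3,9].
(2·3+1)(2·6+1)(2·5+1) = 1001
Δ: 4! 2! 8! / 15! → 1/675675
sum: t=1:−1/8640 t=2:+1/2304 t=3:−1/8640 = 7/34560
3j²(3 6 5; 0 0 0) = Δ·Π!·Σ² = 7/429  (sign -1)
sum: t=4:+1/69120 = 1/69120
3j²(3 6 5; -3 4 -1) = Δ·Π!·Σ² = 4/143  (sign +1)
combine: 4πI² = 1001·7/429·4/143 = 196/429
take √, sign -1: I = -0.19067531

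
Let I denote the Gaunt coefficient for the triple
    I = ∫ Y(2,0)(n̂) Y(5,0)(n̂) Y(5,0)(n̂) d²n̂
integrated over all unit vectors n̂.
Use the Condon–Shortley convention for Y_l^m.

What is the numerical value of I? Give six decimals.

0.161739

m-sum 0 ✓  L=12 even ✓  3≤5≤7 ✓
Π(2lᵢ+1) = 5×11×11 = 605
triangle coeff Δ(2,5,5) = 1/38610
Σ_t [0,2]: t=0:+1/2880 t=1:−1/576 t=2:+1/2880 = -1/960
(3j)²=10/429 [(2 5 5; 0 0 0)], sign=+1
(m-triple is (0,0,0) — same symbol as above.)
⇒ 4πI² = 500/1521
I = (+1)√(500/1521/(4π)) = 0.16173926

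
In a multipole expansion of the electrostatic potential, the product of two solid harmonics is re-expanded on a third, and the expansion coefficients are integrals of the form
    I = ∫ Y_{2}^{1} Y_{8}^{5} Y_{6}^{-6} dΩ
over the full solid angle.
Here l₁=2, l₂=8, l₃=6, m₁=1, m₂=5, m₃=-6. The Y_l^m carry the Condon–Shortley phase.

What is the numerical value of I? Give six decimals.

m-sum 0 ✓  L=16 even ✓  6≤6≤10 ✓
Π(2lᵢ+1) = 5×17×13 = 1105
triangle coeff Δ(2,8,6) = 1/30940
Σ_t [2,2]: t=2:+1/2073600 = 1/2073600
(3j)²=28/1105 [(2 8 6; 0 0 0)], sign=+1
Σ_t [1,1]: t=1:−1/2874009600 = -1/2874009600
(3j)²=1/2380 [(2 8 6; 1 5 -6)], sign=-1
⇒ 4πI² = 1/85
I = (-1)√(1/85/(4π)) = -0.03059748

-0.030597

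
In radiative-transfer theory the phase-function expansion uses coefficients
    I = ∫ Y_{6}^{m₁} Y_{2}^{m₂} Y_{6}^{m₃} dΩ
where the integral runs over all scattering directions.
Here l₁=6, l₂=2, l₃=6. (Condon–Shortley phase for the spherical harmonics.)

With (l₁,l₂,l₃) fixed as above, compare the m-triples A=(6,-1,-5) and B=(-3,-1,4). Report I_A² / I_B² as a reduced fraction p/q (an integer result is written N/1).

242/245

Same 6,2,6: normalisation and zero-m 3j drop out of the ratio.
A: Δ: 2! 10! 2! / 15! → 1/90090; sum: t=0:+1/7257600 = 1/7257600; 3j²(6 2 6; 6 -1 -5) = Δ·Π!·Σ² = 11/455  (sign -1)
B: Δ: 2! 10! 2! / 15! → 1/90090; sum: t=0:+1/725760 t=1:−1/161280 = -1/207360; 3j²(6 2 6; -3 -1 4) = Δ·Π!·Σ² = 7/286  (sign -1)
I_A²/I_B² = (11/455)/(7/286) = 242/245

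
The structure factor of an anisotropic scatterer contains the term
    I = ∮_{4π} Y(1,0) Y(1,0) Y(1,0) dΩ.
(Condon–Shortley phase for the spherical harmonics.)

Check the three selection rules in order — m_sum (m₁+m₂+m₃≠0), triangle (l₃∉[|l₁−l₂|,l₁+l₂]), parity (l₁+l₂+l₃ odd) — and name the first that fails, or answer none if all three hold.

parity

m₁+m₂+m₃ = 0 + 0 + 0 = 0  ✓
triangle: |1−1|=0 ≤ l₃=1 ≤ 1+1=2  ✓
parity: l₁+l₂+l₃ = 3 is odd  ✗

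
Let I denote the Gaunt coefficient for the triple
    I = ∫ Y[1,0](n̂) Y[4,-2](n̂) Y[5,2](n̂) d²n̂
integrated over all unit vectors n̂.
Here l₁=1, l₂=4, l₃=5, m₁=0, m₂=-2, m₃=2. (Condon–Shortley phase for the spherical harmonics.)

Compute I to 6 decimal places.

m-sum 0 ✓  L=10 even ✓  3≤5≤5 ✓
Π(2lᵢ+1) = 3×9×11 = 297
triangle coeff Δ(1,4,5) = 1/495
Σ_t [0,0]: t=0:+1/576 = 1/576
(3j)²=5/99 [(1 4 5; 0 0 0)], sign=-1
Σ_t [0,0]: t=0:+1/1440 = 1/1440
(3j)²=7/165 [(1 4 5; 0 -2 2)], sign=-1
⇒ 4πI² = 7/11
I = (+1)√(7/11/(4π)) = 0.22503380

0.225034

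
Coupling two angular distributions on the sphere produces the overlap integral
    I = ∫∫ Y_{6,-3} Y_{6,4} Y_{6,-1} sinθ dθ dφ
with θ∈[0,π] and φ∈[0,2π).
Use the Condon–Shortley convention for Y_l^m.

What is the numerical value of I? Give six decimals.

Rules hold: Σm=0, L=18 even, 0≤6≤12.
N = 13·13·13 = 2197
Δ = 6!·6!·6!/19! = 1/325909584
Racah Σ t=0..6: t=0:+1/373248000 t=1:−1/1728000 t=2:+1/110592 t=3:−1/46656 t=4:+1/110592 t=5:−1/1728000 t=6:+1/373248000 = -7/1555200
⇒ 3j(6 6 6; 0 0 0)² = 400/46189, sgn -1
Racah Σ t=4..6: t=4:+1/4147200 t=5:−1/691200 t=6:+1/1244160 = -1/2488320
⇒ 3j(6 6 6; -3 4 -1)² = 875/184756, sgn +1
4πI² = N·(3j₀)²·(3jₘ)² = 1137500/12623809
I = -1·√(0.0901075/4π) = -0.08467897

-0.084679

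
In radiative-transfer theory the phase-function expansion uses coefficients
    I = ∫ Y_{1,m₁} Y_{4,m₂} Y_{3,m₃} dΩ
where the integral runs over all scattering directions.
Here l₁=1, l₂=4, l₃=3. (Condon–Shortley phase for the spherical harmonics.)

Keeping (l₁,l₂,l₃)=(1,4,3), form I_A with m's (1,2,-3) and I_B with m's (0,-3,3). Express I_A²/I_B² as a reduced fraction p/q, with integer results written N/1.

1/7

l's match ⇒ only the (l;m) 3-j factors differ between A and B.
A: triangle coeff Δ(1,4,3) = 1/252; Σ_t [0,0]: t=0:+1/1440 = 1/1440; (3j)²=1/252 [(1 4 3; 1 2 -3)], sign=+1
B: triangle coeff Δ(1,4,3) = 1/252; Σ_t [1,1]: t=1:−1/720 = -1/720; (3j)²=1/36 [(1 4 3; 0 -3 3)], sign=-1
I_A²/I_B² = (1/252)/(1/36) = 1/7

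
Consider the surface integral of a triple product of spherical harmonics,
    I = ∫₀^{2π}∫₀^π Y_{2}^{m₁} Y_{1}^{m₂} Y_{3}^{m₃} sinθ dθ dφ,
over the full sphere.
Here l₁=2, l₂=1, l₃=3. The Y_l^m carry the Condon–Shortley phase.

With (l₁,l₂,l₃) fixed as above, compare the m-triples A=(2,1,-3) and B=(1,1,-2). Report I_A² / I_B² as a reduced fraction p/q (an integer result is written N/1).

Same 2,1,3: normalisation and zero-m 3j drop out of the ratio.
A: Δ: 0! 4! 2! / 7! → 1/105; sum: t=0:+1/48 = 1/48; 3j²(2 1 3; 2 1 -3) = Δ·Π!·Σ² = 1/7  (sign +1)
B: Δ: 0! 4! 2! / 7! → 1/105; sum: t=0:+1/12 = 1/12; 3j²(2 1 3; 1 1 -2) = Δ·Π!·Σ² = 2/21  (sign -1)
I_A²/I_B² = (1/7)/(2/21) = 3/2

3/2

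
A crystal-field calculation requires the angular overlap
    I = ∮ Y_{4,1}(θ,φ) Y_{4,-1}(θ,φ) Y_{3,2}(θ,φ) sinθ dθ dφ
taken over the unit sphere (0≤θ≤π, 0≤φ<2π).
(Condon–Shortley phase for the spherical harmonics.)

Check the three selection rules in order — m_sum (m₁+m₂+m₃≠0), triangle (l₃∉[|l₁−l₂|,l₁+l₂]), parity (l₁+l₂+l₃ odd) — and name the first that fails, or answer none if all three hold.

azimuthal sum: 1 − 1 + 2 = 2  ✗
0 ≤ 3 ≤ 8 (triangle on l)
L = 4 + 4 + 3 = 11 (odd)

m_sum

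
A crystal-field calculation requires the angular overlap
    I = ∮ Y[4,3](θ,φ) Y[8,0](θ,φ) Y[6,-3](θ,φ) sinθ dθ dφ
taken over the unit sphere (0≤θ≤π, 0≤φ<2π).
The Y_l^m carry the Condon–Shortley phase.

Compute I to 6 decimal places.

-0.138702

Rules hold: Σm=0, L=18 even, 4≤6≤12.
N = 9·17·13 = 1989
Δ = 6!·2!·10!/19! = 1/23279256
Racah Σ t=2..4: t=2:+1/1658880 t=3:−1/518400 t=4:+1/1658880 = -1/1382400
⇒ 3j(4 8 6; 0 0 0)² = 504/46189, sgn -1
Racah Σ t=0..1: t=0:+1/58060800 t=1:−1/7257600 = -1/8294400
⇒ 3j(4 8 6; 3 0 -3)² = 1029/92378, sgn +1
4πI² = N·(3j₀)²·(3jₘ)² = 2333772/9653501
I = -1·√(0.241754/4π) = -0.13870172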